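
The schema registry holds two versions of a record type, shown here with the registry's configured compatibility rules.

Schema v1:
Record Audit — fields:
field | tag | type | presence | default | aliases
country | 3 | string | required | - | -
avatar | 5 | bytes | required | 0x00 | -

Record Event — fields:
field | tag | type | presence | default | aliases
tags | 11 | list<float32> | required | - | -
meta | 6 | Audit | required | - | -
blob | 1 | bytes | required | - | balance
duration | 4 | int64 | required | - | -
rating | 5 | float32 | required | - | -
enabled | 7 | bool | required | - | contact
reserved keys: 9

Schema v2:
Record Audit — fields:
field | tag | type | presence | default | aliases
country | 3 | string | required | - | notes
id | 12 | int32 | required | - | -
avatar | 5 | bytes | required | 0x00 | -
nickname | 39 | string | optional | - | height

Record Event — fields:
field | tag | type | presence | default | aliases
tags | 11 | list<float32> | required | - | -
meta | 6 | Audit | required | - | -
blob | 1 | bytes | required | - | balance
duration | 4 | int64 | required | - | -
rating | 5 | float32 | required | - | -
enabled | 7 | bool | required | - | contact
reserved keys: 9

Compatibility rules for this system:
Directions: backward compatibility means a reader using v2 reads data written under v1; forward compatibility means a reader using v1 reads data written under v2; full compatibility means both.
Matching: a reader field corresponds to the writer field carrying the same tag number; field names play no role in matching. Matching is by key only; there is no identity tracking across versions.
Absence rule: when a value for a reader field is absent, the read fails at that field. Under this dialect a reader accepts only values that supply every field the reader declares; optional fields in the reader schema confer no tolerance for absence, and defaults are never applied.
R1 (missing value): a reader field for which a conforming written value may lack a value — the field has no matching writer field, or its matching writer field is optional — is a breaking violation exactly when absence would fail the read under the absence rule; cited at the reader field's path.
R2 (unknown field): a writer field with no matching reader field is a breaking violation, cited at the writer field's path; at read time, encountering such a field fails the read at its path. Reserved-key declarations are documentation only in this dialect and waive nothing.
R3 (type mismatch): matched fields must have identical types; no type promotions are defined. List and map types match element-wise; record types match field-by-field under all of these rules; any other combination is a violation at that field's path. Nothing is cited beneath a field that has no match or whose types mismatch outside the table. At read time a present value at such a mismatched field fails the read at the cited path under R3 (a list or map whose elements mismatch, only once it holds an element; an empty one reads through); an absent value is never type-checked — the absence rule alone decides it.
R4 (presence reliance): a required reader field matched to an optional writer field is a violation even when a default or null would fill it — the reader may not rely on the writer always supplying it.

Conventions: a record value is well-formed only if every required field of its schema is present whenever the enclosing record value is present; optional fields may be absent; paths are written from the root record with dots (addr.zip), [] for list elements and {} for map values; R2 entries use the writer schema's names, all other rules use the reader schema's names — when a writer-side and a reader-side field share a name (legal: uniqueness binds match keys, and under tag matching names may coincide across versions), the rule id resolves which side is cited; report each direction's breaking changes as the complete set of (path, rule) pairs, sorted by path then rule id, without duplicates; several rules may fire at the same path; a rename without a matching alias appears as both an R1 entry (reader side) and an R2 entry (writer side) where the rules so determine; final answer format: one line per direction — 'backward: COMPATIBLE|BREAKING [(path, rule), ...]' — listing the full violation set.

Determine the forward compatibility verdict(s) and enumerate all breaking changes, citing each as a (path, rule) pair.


forward: BREAKING [(meta.id, R2), (meta.nickname, R2)]

each type pair in Event: writer, then reader
forward on Event — v1 reading data written by v2:
  tags: list<float32> -> list<float32>, writer required; from tags
  meta: Audit -> Audit, writer required; from meta
  blob: bytes -> bytes, writer required; from blob
  duration: int64 -> int64, writer required; from duration
  rating: float32 -> float32, writer required; from rating
  enabled: bool -> bool, writer required; from enabled
  meta.country: string -> string, writer required; from meta.country
  meta.avatar: bytes -> bytes, writer required; from meta.avatar
  writer meta.id: unknown to reader
  writer meta.nickname: unknown to reader
  R2 fires at meta.id
  R2 fires at meta.nickname
  => 2 violation(s): forward is BREAKING for Event


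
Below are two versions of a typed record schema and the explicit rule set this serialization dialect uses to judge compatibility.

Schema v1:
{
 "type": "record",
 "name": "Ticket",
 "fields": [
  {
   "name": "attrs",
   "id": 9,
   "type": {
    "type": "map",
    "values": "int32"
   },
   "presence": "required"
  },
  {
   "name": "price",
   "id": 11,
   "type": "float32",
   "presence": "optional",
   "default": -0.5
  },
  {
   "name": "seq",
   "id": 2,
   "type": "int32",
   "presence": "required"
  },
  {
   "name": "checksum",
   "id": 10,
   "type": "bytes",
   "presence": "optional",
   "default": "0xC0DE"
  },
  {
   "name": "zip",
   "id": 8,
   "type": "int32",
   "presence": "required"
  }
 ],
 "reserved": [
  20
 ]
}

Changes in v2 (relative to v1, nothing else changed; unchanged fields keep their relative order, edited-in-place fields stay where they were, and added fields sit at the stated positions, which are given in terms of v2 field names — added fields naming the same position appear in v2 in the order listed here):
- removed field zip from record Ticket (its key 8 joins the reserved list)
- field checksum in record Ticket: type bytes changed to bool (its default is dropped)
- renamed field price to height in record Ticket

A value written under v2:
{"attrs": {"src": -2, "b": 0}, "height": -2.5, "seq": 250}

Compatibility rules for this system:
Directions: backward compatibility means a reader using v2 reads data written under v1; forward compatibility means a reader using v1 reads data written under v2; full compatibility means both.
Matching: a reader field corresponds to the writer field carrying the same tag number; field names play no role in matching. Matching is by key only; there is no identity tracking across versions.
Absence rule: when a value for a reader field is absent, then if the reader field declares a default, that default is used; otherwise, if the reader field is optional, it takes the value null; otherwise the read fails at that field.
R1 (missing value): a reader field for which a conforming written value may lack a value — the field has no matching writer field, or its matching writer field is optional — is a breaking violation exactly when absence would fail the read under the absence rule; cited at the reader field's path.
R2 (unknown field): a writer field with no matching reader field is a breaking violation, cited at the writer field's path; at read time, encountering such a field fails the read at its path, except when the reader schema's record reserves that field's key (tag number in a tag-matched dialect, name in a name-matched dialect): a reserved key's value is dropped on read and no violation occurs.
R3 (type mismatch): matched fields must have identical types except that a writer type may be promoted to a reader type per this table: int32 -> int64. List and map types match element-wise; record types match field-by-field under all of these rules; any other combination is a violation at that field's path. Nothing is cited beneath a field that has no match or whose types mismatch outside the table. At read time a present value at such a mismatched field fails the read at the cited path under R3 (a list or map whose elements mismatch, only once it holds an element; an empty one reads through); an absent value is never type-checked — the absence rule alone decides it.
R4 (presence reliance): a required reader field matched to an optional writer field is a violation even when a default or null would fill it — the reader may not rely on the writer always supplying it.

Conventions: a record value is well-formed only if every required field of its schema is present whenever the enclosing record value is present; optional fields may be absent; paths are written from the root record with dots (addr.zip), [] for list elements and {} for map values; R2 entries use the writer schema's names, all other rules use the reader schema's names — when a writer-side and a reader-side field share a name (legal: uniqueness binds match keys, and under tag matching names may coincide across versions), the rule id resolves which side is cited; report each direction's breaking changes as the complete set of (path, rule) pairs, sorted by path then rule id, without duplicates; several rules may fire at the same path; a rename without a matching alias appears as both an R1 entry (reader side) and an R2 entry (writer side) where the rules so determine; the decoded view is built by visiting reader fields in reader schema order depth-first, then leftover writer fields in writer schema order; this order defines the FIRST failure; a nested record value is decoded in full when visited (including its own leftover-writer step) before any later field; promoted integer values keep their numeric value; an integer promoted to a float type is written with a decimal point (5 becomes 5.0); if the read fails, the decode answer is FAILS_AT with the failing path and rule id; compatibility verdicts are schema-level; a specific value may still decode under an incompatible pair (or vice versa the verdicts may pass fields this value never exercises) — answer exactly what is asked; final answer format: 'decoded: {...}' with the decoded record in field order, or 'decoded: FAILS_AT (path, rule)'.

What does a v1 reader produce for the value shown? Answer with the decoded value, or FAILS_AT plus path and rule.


decoded: FAILS_AT (zip, R1)

in Ticket below, arrows point writer -> reader
decode walk for Ticket under reader schema v1:
  attrs := {"src": -2, "b": 0}
  price := -2.5 (from writer height)
  seq := 250
  checksum := 0xC0DE (no value, default fills)
  read fails at zip under R1 (no fill)
  => FAILS_AT (zip, R1)
checking off the Ticket differences that do not matter here:
  field checksum in record Ticket: type bytes changed to bool (its default is dropped) -> schema-level compatibility only; this Ticket value's decode is unchanged
  renamed field price to height in record Ticket -> fires no rule on Ticket under this dialect and leaves the result unchanged


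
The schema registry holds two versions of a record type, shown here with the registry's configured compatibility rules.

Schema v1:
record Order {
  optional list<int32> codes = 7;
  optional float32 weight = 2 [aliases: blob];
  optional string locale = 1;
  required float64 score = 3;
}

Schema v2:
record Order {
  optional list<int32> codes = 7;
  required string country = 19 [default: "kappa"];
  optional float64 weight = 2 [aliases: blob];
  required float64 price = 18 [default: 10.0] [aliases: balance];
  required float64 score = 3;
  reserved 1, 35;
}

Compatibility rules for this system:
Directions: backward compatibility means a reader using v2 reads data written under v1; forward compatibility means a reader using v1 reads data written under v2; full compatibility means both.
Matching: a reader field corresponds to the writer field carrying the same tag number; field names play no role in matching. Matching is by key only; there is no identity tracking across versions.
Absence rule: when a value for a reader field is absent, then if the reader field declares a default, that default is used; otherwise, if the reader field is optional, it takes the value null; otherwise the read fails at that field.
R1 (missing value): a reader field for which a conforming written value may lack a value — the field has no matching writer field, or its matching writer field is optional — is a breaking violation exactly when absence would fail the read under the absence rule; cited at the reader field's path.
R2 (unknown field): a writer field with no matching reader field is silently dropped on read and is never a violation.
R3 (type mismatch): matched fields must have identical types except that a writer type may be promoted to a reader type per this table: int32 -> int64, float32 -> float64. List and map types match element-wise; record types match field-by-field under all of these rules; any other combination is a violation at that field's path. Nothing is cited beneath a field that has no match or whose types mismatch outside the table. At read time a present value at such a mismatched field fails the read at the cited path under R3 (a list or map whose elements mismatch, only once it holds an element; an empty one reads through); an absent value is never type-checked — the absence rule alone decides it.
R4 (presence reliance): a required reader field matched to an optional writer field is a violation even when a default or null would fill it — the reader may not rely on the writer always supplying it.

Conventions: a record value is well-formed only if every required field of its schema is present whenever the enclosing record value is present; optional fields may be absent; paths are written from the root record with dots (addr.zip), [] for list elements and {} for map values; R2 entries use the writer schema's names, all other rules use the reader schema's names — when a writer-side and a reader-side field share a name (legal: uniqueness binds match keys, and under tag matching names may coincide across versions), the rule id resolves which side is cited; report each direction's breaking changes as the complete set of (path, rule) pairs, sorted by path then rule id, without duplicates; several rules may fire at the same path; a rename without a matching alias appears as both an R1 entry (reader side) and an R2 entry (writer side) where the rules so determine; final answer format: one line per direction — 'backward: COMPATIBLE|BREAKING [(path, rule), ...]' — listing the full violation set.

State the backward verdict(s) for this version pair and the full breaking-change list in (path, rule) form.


in Order below, arrows point writer -> reader
backward on Order — v2 reading data written by v1:
  codes: paired with writer codes (list<int32> -> list<int32>; writer optional)
  country: no writer match
  weight: paired with writer weight (float32 -> float64; writer optional)
  price: no writer match
  score: paired with writer score (float64 -> float64; writer required)
  leftover writer field: locale
  => no violations; backward on Order: COMPATIBLE
the rest of the Order diff is inert for this question:
  added field price to record Order: required float64, tag 18, default 10.0 (in v2 it sits immediately before score) -> fires no rule on Order, leaving the asked answer as it is
  removed field locale from record Order (its key 1 joins the reserved list) -> fires no rule on Order, leaving the asked answer as it is
  field weight in record Order: type float32 changed to float64 -> affects forward compatibility only, which is not asked
  added field country to record Order: required string, tag 19, default "kappa" (in v2 it sits immediately before weight) -> fires no rule on Order, leaving the asked answer as it is

backward: COMPATIBLE []


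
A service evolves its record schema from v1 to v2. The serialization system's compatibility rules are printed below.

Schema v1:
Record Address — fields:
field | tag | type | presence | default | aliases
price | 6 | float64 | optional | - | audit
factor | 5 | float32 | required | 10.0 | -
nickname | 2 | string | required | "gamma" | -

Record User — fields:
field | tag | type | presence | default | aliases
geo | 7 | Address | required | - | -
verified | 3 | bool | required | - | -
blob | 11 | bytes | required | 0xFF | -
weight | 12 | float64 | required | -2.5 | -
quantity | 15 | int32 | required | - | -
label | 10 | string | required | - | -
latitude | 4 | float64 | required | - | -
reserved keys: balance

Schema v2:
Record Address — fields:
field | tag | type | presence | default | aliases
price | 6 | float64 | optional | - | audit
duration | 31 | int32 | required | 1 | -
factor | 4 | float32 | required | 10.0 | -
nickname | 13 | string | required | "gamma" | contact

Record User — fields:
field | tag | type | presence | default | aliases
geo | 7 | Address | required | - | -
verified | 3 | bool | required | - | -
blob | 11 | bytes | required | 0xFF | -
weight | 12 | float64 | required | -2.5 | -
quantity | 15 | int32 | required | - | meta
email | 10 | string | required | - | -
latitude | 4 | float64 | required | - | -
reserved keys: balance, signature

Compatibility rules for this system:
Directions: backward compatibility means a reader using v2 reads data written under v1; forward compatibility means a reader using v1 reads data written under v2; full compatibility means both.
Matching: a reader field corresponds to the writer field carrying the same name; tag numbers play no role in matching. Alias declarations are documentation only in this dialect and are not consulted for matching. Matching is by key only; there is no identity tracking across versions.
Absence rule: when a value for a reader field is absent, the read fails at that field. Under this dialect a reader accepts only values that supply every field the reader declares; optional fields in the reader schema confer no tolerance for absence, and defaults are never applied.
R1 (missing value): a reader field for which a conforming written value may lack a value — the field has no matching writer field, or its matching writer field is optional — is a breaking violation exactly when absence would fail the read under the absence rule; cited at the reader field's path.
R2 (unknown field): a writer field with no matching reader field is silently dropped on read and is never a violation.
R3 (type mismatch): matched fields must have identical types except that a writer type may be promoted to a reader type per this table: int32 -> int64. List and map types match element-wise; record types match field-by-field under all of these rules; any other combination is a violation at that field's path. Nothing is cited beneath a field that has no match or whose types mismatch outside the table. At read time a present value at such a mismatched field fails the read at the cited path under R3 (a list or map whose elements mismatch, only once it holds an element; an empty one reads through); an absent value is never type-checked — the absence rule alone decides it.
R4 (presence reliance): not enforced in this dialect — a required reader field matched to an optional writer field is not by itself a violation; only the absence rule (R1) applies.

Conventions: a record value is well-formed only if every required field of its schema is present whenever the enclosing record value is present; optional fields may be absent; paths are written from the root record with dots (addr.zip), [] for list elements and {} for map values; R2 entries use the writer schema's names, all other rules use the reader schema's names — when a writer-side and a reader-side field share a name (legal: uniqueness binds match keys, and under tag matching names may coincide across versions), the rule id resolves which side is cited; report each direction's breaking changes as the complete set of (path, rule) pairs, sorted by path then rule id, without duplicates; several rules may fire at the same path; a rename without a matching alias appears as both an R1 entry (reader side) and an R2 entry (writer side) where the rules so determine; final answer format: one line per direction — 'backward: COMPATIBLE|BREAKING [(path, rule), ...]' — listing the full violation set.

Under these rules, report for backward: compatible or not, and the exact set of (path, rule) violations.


backward: BREAKING [(email, R1), (geo.duration, R1), (geo.price, R1)]

the writer's type comes first in each User pair
backward on User — v2 reading data written by v1:
  geo: paired with writer geo (Address -> Address; writer required)
  verified: paired with writer verified (bool -> bool; writer required)
  blob: paired with writer blob (bytes -> bytes; writer required)
  weight: paired with writer weight (float64 -> float64; writer required)
  quantity: paired with writer quantity (int32 -> int32; writer required)
  no writer field matches reader email
  latitude: paired with writer latitude (float64 -> float64; writer required)
  leftover writer field: label
  geo.price: paired with writer geo.price (float64 -> float64; writer optional)
  no writer field matches reader geo.duration
  geo.factor: paired with writer geo.factor (float32 -> float32; writer required)
  geo.nickname: paired with writer geo.nickname (string -> string; writer required)
  violation R1 at email
  violation R1 at geo.duration
  violation R1 at geo.price
  => backward: BREAKING (3)
the other User changes do not affect what is asked:
  field nickname in record Address: tag 2 changed to 13 -> inert for the asked User verdict: nothing fires
  field factor in record Address: tag 5 changed to 4 -> inert for the asked User verdict: nothing fires


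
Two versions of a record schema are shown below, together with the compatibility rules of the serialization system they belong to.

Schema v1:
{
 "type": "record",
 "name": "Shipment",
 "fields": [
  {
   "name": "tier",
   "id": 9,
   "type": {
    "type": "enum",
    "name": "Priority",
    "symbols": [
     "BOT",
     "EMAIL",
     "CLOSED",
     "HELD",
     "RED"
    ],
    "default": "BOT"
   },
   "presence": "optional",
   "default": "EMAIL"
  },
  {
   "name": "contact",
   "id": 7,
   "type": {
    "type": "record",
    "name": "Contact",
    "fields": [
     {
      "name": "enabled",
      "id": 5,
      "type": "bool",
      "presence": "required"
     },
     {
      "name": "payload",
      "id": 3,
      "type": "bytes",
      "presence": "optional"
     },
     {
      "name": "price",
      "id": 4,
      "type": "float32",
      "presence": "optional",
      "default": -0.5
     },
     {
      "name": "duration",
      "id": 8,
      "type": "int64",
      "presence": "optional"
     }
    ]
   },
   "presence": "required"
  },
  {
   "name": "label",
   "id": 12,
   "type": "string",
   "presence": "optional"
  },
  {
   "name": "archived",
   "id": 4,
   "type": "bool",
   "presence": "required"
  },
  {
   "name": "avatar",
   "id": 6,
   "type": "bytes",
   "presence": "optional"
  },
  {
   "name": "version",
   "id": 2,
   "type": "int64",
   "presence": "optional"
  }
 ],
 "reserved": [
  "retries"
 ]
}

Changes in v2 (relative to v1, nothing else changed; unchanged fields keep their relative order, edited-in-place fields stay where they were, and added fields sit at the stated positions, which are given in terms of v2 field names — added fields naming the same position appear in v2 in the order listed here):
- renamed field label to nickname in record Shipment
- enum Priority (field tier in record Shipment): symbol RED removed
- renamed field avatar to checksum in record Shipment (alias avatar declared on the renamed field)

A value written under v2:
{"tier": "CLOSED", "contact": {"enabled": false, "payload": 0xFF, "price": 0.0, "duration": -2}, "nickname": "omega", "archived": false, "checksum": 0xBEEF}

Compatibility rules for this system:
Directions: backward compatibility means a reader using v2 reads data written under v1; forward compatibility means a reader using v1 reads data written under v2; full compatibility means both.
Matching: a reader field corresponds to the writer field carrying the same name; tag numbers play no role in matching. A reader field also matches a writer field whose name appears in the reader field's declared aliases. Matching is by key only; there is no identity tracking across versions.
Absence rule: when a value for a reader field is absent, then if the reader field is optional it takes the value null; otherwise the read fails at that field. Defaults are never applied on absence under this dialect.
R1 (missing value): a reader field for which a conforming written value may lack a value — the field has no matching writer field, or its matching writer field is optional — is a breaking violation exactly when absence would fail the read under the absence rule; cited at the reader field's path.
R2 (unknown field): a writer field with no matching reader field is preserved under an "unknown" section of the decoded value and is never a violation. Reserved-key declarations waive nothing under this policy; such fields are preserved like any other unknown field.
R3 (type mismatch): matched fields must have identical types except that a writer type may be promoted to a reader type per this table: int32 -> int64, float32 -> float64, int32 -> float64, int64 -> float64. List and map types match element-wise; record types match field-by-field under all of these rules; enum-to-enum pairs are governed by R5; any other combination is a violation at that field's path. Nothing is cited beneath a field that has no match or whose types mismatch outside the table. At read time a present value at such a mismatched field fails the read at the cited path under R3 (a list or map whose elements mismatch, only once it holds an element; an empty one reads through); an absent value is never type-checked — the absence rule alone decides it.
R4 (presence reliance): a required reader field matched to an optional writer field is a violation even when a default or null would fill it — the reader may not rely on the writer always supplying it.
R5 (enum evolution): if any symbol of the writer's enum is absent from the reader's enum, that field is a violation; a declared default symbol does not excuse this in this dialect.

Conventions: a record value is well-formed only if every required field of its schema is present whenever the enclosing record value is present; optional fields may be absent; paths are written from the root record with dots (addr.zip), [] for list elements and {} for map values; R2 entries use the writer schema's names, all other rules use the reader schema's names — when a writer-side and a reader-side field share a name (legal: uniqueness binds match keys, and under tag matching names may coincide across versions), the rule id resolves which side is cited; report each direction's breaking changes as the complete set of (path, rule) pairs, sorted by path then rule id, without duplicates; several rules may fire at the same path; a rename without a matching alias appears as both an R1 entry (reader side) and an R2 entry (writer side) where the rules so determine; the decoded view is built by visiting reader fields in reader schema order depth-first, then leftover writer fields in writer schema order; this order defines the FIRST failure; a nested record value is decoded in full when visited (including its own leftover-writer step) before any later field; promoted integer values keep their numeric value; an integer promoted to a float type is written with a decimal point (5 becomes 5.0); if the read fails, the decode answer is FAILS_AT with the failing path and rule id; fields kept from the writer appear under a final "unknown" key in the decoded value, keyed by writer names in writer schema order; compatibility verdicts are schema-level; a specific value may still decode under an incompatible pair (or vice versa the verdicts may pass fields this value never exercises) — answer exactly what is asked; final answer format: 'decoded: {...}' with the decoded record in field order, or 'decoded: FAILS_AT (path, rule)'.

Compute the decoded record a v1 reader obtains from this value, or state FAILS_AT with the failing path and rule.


in Shipment below, arrows point writer -> reader
decode (reader v1):
  tier := "CLOSED"
  contact.enabled := false
  contact.payload := 0xFF
  contact.price := 0.0
  contact.duration := -2
  label := null (not supplied -> null)
  archived := false
  avatar := null (not supplied -> null)
  version := null (not supplied -> null)
  writer nickname: kept under "unknown"
  writer checksum: kept under "unknown"
  => decoded: {"tier": "CLOSED", "contact": {"enabled": false, "payload": 0xFF, "price": 0.0, "duration": -2}, "label": null, "archived": false, "avatar": null, "version": null, "unknown": {"nickname": "omega", "checksum": 0xBEEF}}
ruling out the remaining Shipment differences:
  enum Priority (field tier in record Shipment): symbol RED removed -> matters for Shipment compatibility verdicts, not for this value's decode

decoded: {"tier": "CLOSED", "contact": {"enabled": false, "payload": 0xFF, "price": 0.0, "duration": -2}, "label": null, "archived": false, "avatar": null, "version": null, "unknown": {"nickname": "omega", "checksum": 0xBEEF}}


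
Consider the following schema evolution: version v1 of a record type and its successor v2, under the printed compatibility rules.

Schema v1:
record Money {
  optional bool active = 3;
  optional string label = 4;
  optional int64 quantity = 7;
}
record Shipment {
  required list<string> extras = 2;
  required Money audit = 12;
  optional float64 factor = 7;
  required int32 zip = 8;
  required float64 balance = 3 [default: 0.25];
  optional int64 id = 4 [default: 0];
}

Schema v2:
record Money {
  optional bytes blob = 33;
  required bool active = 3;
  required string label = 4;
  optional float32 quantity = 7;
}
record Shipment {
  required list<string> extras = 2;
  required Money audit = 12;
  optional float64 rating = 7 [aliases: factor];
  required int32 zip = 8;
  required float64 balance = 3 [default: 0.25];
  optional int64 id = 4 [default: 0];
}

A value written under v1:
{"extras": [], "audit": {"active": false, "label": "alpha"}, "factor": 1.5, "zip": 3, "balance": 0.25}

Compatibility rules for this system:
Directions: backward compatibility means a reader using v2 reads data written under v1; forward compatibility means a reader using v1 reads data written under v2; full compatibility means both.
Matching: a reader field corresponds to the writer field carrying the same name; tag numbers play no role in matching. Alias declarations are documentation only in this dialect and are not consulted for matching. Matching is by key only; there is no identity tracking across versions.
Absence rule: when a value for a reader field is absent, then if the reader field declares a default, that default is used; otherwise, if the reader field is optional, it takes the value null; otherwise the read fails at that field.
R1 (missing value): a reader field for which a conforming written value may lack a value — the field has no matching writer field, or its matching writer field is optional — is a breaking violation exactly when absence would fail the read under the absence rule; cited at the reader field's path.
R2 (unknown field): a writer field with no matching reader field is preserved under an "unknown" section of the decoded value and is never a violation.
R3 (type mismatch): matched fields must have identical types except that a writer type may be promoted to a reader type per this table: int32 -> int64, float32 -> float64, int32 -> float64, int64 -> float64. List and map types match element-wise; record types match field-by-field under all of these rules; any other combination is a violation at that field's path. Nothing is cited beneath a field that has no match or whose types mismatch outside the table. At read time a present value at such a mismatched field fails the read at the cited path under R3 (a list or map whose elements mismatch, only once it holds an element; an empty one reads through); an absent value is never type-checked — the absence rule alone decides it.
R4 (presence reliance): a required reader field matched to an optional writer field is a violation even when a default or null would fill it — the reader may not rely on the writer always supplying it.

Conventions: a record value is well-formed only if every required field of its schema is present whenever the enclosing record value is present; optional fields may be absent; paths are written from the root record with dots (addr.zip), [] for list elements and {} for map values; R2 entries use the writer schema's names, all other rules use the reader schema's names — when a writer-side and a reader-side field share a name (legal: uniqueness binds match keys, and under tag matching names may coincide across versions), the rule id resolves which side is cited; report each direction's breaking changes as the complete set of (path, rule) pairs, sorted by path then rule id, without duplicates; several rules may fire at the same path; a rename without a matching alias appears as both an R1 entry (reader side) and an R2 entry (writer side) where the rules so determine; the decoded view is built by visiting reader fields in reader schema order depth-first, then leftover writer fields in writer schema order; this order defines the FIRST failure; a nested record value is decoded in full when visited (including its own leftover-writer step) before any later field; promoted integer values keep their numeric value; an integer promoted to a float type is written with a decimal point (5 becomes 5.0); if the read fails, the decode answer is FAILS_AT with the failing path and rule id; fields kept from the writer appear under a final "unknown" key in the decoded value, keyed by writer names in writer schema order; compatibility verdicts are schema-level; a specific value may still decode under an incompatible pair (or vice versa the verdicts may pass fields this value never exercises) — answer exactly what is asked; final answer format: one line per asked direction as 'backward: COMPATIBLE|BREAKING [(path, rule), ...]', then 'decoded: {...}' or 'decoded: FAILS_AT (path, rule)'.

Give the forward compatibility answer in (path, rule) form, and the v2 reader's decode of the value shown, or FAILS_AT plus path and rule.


in Shipment below, arrows point writer -> reader
checking forward for Shipment: reader v1 against writer v2:
  extras: list<string> -> list<string>, writer required; from extras
  audit: Money -> Money, writer required; from audit
  factor has no writer counterpart
  zip: int32 -> int32, writer required; from zip
  balance: float64 -> float64, writer required; from balance
  id: int64 -> int64, writer optional; from id
  leftover writer field: rating
  audit.active: bool -> bool, writer required; from audit.active
  audit.label: string -> string, writer required; from audit.label
  audit.quantity: float32 -> int64, writer optional; from audit.quantity
  leftover writer field: audit.blob
  R3 fires at audit.quantity
  => forward verdict for Shipment: BREAKING, 1 violation(s)
decoding the Shipment value with the v2 reader:
  extras := []
  audit.blob := null (not supplied -> null)
  audit.active := false
  audit.label := "alpha"
  audit.quantity := null (not supplied -> null)
  rating := null (not supplied -> null)
  zip := 3
  balance := 0.25
  id := 0 (no value, default fills)
  writer factor: kept under "unknown"
  => decoded: {"extras": [], "audit": {"blob": null, "active": false, "label": "alpha", "quantity": null}, "rating": null, "zip": 3, "balance": 0.25, "id": 0, "unknown": {"factor": 1.5}}
checking off the Shipment differences that do not matter here:
  field label in record Money: optional changed to required -> its effect on Shipment is confined to the backward direction, not asked
  field active in record Money: optional changed to required -> its effect on Shipment is confined to the backward direction, not asked

forward: BREAKING [(audit.quantity, R3)]; decoded: {"extras": [], "audit": {"blob": null, "active": false, "label": "alpha", "quantity": null}, "rating": null, "zip": 3, "balance": 0.25, "id": 0, "unknown": {"factor": 1.5}}


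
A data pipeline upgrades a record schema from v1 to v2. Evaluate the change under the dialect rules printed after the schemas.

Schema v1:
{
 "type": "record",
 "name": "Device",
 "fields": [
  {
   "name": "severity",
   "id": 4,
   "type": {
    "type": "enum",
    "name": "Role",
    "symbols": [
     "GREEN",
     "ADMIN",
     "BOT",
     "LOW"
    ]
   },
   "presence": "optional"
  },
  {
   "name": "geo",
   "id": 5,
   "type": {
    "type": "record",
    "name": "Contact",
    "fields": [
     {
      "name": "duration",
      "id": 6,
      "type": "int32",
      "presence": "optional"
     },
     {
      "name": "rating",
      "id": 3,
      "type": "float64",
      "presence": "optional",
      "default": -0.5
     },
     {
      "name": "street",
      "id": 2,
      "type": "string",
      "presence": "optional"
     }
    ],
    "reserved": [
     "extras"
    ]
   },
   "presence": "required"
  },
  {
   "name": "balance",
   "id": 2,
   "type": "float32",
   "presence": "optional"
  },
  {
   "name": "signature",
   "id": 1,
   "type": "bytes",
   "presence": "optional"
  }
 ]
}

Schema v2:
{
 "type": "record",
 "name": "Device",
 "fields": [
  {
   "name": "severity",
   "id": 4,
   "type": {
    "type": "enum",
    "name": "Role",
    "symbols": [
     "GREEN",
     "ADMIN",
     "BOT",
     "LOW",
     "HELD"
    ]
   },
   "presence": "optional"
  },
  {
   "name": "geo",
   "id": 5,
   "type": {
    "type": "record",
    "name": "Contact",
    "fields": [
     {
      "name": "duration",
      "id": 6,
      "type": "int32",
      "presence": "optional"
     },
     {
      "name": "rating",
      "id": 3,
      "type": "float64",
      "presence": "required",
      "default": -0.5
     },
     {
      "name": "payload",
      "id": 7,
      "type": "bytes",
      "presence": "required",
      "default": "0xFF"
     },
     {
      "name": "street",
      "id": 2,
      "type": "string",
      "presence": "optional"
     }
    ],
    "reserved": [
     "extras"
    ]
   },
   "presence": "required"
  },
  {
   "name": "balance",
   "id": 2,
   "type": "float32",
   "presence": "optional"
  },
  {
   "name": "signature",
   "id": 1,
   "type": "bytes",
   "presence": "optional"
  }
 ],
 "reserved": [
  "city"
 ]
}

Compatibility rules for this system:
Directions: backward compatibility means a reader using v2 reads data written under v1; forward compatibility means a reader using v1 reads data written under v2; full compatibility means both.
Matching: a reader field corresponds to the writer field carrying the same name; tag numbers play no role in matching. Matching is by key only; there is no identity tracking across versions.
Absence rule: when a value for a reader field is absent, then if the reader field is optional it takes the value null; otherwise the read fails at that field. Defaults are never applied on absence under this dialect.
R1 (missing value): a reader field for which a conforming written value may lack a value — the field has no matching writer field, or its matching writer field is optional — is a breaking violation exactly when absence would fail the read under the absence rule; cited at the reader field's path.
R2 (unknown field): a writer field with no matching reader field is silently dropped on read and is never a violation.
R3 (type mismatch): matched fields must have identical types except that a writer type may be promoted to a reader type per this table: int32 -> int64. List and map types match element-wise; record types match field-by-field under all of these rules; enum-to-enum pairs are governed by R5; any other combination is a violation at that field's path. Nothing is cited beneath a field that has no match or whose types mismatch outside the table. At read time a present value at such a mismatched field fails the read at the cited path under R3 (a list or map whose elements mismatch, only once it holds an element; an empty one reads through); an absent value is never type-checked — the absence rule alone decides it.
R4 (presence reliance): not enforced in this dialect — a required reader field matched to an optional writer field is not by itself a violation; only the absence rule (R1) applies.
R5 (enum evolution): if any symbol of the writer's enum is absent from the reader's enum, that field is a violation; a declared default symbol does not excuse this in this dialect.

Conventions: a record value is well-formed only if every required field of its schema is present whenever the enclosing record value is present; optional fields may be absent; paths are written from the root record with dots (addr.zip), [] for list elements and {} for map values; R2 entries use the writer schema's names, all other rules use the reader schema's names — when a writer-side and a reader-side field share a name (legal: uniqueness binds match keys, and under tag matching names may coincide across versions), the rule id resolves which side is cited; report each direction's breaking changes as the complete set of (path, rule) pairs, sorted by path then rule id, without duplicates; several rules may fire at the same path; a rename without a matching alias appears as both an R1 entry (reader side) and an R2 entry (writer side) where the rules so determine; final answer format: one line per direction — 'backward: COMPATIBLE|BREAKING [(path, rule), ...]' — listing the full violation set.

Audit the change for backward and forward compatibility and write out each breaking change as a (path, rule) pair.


arrows below run writer -> reader for Device
backward analysis of Device with v2 as reader and v1 as writer:
  severity: paired with writer severity (Role -> Role; writer optional)
  geo: paired with writer geo (Contact -> Contact; writer required)
  balance: paired with writer balance (float32 -> float32; writer optional)
  signature: paired with writer signature (bytes -> bytes; writer optional)
  geo.duration: paired with writer geo.duration (int32 -> int32; writer optional)
  geo.rating: paired with writer geo.rating (float64 -> float64; writer optional)
  no writer field matches reader geo.payload
  geo.street: paired with writer geo.street (string -> string; writer optional)
  rule R1 violated at geo.payload
  rule R1 violated at geo.rating
  => backward verdict for Device: BREAKING, 2 violation(s)
forward analysis of Device with v1 as reader and v2 as writer:
  severity: paired with writer severity (Role -> Role; writer optional)
  geo: paired with writer geo (Contact -> Contact; writer required)
  balance: paired with writer balance (float32 -> float32; writer optional)
  signature: paired with writer signature (bytes -> bytes; writer optional)
  geo.duration: paired with writer geo.duration (int32 -> int32; writer optional)
  geo.rating: paired with writer geo.rating (float64 -> float64; writer required)
  geo.street: paired with writer geo.street (string -> string; writer optional)
  writer geo.payload: unknown to reader
  rule R5 violated at severity
  => forward verdict for Device: BREAKING, 1 violation(s)

backward: BREAKING [(geo.payload, R1), (geo.rating, R1)]; forward: BREAKING [(severity, R5)]
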